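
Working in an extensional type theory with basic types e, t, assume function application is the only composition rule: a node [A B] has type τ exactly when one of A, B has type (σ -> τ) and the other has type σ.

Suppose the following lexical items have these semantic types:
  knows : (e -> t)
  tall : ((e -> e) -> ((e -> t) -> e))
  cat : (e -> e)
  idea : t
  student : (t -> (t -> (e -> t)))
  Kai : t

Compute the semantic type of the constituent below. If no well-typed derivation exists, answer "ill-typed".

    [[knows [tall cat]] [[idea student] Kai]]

At [tall cat], tall : ((e -> e) -> ((e -> t) -> e)) takes cat : (e -> e), giving ((e -> t) -> e).
At [knows [tall cat]], [tall cat] : ((e -> t) -> e) takes knows : (e -> t), giving e.
At [idea student], student : (t -> (t -> (e -> t))) takes idea : t, giving (t -> (e -> t)).
At [[idea student] Kai], [idea student] : (t -> (e -> t)) takes Kai : t, giving (e -> t).
At [[knows [tall cat]] [[idea student] Kai]], [[idea student] Kai] : (e -> t) takes [knows [tall cat]] : e, giving t.

t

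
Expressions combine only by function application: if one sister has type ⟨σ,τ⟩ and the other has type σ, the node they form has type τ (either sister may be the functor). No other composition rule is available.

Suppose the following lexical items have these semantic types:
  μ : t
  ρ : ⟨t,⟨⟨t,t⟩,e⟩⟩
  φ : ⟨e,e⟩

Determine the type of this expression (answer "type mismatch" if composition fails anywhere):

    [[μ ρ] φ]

[μ ρ]: functor ρ : ⟨t,⟨⟨t,t⟩,e⟩⟩, argument μ : t; result ⟨⟨t,t⟩,e⟩.
[[μ ρ] φ]: ⟨⟨t,t⟩,e⟩ and ⟨e,e⟩ cannot combine by function application — type clash.

type mismatch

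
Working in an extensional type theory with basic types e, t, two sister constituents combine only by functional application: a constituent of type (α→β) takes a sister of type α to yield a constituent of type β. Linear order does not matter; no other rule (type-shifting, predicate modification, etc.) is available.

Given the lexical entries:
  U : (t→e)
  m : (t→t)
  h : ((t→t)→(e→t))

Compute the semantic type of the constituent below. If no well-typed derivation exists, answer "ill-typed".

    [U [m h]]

ill-typed

[m h]: h is ((t→t)→(e→t)), m is (t→t); result (e→t).
[U [m h]]: (t→e) and (e→t) cannot combine by function application — type clash.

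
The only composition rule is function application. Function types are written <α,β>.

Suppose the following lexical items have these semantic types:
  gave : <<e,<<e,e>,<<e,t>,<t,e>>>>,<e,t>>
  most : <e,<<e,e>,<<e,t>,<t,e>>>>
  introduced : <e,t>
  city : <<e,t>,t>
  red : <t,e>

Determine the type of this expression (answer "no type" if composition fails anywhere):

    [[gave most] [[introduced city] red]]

t

[gave most]: <<e,<<e,e>,<<e,t>,<t,e>>>>,<e,t>> applied to <e,<<e,e>,<<e,t>,<t,e>>>> yields <e,t>.
[introduced city]: <<e,t>,t> applied to <e,t> yields t.
[[introduced city] red]: <t,e> applied to t yields e.
[[gave most] [[introduced city] red]]: <e,t> applied to e yields t.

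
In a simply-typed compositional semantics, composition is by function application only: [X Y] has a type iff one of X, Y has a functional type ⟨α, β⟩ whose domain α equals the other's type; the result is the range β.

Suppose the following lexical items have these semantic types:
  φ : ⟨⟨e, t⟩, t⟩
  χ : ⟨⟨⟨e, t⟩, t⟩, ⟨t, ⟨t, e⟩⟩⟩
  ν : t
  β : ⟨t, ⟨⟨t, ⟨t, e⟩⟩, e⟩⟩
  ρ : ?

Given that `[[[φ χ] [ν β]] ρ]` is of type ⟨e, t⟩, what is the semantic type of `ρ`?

⟨e, ⟨e, t⟩⟩

For [[[φ χ] [ν β]] ρ] to have type ⟨e, t⟩ with [[φ χ] [ν β]] of type e, ρ must be the function: ρ : ⟨e, ⟨e, t⟩⟩.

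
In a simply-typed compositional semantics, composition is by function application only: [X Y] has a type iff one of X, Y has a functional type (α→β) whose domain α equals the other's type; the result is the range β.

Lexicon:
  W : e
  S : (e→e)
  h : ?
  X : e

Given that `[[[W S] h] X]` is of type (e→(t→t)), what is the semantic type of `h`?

(e→(e→(e→(t→t))))

At [[[W S] h] X] (required: (e→(t→t))): X is e, which is not a function with range (e→(t→t)); hence [[W S] h] is the functor — type (e→(e→(t→t))).
At [[W S] h] (required: (e→(e→(t→t)))): [W S] is e, which is not a function with range (e→(e→(t→t))); hence h is the functor — type (e→(e→(e→(t→t)))).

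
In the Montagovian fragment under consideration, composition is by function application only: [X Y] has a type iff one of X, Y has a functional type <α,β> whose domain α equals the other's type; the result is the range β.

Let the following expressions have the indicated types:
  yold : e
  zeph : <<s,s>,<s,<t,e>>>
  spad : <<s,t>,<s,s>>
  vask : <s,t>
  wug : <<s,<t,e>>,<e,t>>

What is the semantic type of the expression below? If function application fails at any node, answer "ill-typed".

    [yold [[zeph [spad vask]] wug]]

t

[spad vask]: spad is <<s,t>,<s,s>>, vask is <s,t>; result <s,s>.
[zeph [spad vask]]: zeph is <<s,s>,<s,<t,e>>>, [spad vask] is <s,s>; result <s,<t,e>>.
[[zeph [spad vask]] wug]: wug is <<s,<t,e>>,<e,t>>, [zeph [spad vask]] is <s,<t,e>>; result <e,t>.
[yold [[zeph [spad vask]] wug]]: [[zeph [spad vask]] wug] is <e,t>, yold is e; result t.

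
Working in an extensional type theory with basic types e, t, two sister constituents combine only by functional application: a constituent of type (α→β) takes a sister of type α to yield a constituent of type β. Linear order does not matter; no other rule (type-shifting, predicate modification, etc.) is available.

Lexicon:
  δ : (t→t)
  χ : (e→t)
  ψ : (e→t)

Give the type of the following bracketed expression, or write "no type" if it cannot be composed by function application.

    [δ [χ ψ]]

no type

[χ ψ]: (e→t) with (e→t) — neither is a function whose domain matches the other; composition fails here.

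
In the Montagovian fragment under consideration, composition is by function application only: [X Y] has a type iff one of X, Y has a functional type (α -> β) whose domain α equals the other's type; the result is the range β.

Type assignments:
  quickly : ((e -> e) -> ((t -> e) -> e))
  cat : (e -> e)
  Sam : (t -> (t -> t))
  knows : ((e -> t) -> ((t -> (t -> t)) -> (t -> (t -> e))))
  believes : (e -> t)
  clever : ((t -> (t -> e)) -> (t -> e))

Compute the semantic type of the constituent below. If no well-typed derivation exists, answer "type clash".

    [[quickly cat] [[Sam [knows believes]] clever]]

[quickly cat]: quickly is ((e -> e) -> ((t -> e) -> e)), cat is (e -> e); result ((t -> e) -> e).
[knows believes]: knows is ((e -> t) -> ((t -> (t -> t)) -> (t -> (t -> e)))), believes is (e -> t); result ((t -> (t -> t)) -> (t -> (t -> e))).
[Sam [knows believes]]: [knows believes] is ((t -> (t -> t)) -> (t -> (t -> e))), Sam is (t -> (t -> t)); result (t -> (t -> e)).
[[Sam [knows believes]] clever]: clever is ((t -> (t -> e)) -> (t -> e)), [Sam [knows believes]] is (t -> (t -> e)); result (t -> e).
[[quickly cat] [[Sam [knows believes]] clever]]: [quickly cat] is ((t -> e) -> e), [[Sam [knows believes]] clever] is (t -> e); result e.

e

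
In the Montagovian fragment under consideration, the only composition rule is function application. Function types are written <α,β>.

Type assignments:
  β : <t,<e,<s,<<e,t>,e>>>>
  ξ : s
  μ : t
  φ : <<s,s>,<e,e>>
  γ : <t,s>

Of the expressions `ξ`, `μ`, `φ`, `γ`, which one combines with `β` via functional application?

ξ : s — does not combine with β.
μ — combines: β : <t,<e,<s,<<e,t>,e>>>> takes μ : t as argument, giving <e,<s,<<e,t>,e>>>.
φ : <<s,s>,<e,e>> — does not combine with β.
γ : <t,s> — does not combine with β.

μ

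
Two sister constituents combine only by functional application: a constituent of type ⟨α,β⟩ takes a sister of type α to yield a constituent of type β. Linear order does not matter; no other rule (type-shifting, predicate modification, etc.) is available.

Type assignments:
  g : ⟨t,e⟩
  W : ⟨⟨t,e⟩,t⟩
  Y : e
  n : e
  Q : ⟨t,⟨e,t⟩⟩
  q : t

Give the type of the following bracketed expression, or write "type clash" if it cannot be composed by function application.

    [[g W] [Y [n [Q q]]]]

[g W]: functor W : ⟨⟨t,e⟩,t⟩, argument g : ⟨t,e⟩; result t.
[Q q]: functor Q : ⟨t,⟨e,t⟩⟩, argument q : t; result ⟨e,t⟩.
[n [Q q]]: functor [Q q] : ⟨e,t⟩, argument n : e; result t.
At [Y [n [Q q]]]: neither e nor t can take the other as argument; the node is ill-typed.

type clash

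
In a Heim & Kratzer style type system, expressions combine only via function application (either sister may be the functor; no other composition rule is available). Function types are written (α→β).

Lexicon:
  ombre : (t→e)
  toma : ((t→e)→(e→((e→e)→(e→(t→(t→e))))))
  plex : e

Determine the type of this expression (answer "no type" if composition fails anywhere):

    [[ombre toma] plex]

[ombre toma]: ((t→e)→(e→((e→e)→(e→(t→(t→e)))))) applied to (t→e) yields (e→((e→e)→(e→(t→(t→e))))).
[[ombre toma] plex]: (e→((e→e)→(e→(t→(t→e))))) applied to e yields ((e→e)→(e→(t→(t→e)))).

((e→e)→(e→(t→(t→e))))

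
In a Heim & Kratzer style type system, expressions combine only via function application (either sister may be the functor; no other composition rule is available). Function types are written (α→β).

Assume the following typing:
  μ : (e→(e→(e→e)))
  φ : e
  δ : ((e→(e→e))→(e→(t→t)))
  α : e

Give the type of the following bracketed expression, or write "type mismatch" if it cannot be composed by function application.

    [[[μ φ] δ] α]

(t→t)

[μ φ]: functor μ : (e→(e→(e→e))), argument φ : e; result (e→(e→e)).
[[μ φ] δ]: functor δ : ((e→(e→e))→(e→(t→t))), argument [μ φ] : (e→(e→e)); result (e→(t→t)).
[[[μ φ] δ] α]: functor [[μ φ] δ] : (e→(t→t)), argument α : e; result (t→t).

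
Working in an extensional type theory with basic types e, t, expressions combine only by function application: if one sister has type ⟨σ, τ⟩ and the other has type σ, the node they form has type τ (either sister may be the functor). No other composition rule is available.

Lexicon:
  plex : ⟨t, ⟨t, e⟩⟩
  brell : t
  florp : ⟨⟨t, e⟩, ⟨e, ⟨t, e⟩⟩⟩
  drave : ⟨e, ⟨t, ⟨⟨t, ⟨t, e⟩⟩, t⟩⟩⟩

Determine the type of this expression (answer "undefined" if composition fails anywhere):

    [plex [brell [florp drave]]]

[florp drave]: ⟨⟨t, e⟩, ⟨e, ⟨t, e⟩⟩⟩ and ⟨e, ⟨t, ⟨⟨t, ⟨t, e⟩⟩, t⟩⟩⟩ cannot combine by function application — type clash.

undefined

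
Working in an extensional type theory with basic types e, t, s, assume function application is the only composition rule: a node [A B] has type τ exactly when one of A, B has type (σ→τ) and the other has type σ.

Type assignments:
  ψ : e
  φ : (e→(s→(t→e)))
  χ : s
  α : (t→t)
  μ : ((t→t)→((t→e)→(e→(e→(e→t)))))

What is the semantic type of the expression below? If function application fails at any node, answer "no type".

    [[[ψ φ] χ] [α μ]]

[ψ φ]: (e→(s→(t→e))) applied to e yields (s→(t→e)).
[[ψ φ] χ]: (s→(t→e)) applied to s yields (t→e).
[α μ]: ((t→t)→((t→e)→(e→(e→(e→t))))) applied to (t→t) yields ((t→e)→(e→(e→(e→t)))).
[[[ψ φ] χ] [α μ]]: ((t→e)→(e→(e→(e→t)))) applied to (t→e) yields (e→(e→(e→t))).

(e→(e→(e→t)))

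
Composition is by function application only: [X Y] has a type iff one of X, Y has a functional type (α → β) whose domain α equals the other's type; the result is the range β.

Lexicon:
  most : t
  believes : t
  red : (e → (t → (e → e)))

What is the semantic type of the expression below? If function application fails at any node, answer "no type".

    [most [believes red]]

[believes red]: t with (e → (t → (e → e))) — neither is a function whose domain matches the other; composition fails here.

no type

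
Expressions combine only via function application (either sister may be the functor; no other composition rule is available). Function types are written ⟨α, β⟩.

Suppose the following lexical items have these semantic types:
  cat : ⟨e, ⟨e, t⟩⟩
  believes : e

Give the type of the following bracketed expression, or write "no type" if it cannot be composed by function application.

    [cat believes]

⟨e, t⟩

[cat believes]: functor cat : ⟨e, ⟨e, t⟩⟩, argument believes : e; result ⟨e, t⟩.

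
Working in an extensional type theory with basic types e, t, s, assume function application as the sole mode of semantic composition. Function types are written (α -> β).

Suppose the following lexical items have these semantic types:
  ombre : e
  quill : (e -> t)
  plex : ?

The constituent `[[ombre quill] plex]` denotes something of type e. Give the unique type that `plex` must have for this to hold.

[[ombre quill] plex] must have type e. The sister [ombre quill] has type t; that is not a function onto e, so plex must be the functor, of type (t -> e).

(t -> e)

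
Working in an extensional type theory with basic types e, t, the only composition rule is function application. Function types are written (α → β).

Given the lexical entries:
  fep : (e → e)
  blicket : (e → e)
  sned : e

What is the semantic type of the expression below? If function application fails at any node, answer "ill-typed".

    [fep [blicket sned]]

[blicket sned]: blicket is (e → e), sned is e; result e.
[fep [blicket sned]]: fep is (e → e), [blicket sned] is e; result e.

e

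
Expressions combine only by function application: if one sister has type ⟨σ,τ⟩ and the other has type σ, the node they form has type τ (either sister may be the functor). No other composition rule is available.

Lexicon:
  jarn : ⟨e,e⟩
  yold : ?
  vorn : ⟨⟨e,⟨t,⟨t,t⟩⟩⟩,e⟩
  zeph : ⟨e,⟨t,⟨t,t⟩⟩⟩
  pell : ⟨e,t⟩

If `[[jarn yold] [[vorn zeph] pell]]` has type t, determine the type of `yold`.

[[jarn yold] [[vorn zeph] pell]] must have type t. The sister [[vorn zeph] pell] has type t; that is not a function onto t, so [jarn yold] must be the functor, of type ⟨t,t⟩.
[jarn yold] must have type ⟨t,t⟩. The sister jarn has type ⟨e,e⟩; that is not a function onto ⟨t,t⟩, so yold must be the functor, of type ⟨⟨e,e⟩,⟨t,t⟩⟩.

⟨⟨e,e⟩,⟨t,t⟩⟩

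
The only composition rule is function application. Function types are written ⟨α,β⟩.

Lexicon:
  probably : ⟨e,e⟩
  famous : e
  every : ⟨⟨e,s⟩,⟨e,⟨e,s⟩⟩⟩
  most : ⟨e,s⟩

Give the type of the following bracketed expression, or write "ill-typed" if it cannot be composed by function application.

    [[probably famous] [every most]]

[probably famous]: probably is ⟨e,e⟩, famous is e; result e.
[every most]: every is ⟨⟨e,s⟩,⟨e,⟨e,s⟩⟩⟩, most is ⟨e,s⟩; result ⟨e,⟨e,s⟩⟩.
[[probably famous] [every most]]: [every most] is ⟨e,⟨e,s⟩⟩, [probably famous] is e; result ⟨e,s⟩.

⟨e,s⟩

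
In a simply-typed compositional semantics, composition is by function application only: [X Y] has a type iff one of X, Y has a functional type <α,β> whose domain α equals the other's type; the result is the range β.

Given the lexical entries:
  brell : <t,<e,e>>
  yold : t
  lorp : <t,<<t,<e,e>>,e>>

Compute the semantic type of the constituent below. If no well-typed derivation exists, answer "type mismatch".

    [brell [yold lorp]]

[yold lorp]: lorp is <t,<<t,<e,e>>,e>>, yold is t; result <<t,<e,e>>,e>.
[brell [yold lorp]]: [yold lorp] is <<t,<e,e>>,e>, brell is <t,<e,e>>; result e.

e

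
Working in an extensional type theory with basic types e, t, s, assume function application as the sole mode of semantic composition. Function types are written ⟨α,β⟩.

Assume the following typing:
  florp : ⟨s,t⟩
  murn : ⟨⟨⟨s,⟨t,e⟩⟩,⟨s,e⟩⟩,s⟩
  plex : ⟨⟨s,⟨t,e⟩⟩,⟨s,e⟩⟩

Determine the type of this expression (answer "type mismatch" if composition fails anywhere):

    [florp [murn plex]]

t

[murn plex]: functor murn : ⟨⟨⟨s,⟨t,e⟩⟩,⟨s,e⟩⟩,s⟩, argument plex : ⟨⟨s,⟨t,e⟩⟩,⟨s,e⟩⟩; result s.
[florp [murn plex]]: functor florp : ⟨s,t⟩, argument [murn plex] : s; result t.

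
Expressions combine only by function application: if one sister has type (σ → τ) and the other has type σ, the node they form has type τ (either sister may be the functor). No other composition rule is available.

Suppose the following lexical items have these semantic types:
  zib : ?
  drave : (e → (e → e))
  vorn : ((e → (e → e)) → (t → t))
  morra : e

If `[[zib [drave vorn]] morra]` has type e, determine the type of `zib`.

For [[zib [drave vorn]] morra] to have type e with morra of type e, [zib [drave vorn]] must be the function: [zib [drave vorn]] : (e → e).
For [zib [drave vorn]] to have type (e → e) with [drave vorn] of type (t → t), zib must be the function: zib : ((t → t) → (e → e)).

((t → t) → (e → e))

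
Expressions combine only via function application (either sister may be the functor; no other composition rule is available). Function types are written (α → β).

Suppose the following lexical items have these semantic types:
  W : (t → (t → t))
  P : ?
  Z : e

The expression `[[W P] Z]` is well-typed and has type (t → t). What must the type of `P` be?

((t → (t → t)) → (e → (t → t)))

[[W P] Z] is required to be (t → t). Z : e cannot yield (t → t) as functor, so [W P] : (e → (t → t)).
[W P] is required to be (e → (t → t)). W : (t → (t → t)) cannot yield (e → (t → t)) as functor, so P : ((t → (t → t)) → (e → (t → t))).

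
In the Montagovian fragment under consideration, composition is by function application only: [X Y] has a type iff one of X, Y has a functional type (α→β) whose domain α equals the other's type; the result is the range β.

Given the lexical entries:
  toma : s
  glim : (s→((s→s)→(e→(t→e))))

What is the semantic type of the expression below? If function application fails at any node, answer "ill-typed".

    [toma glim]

[toma glim]: glim is (s→((s→s)→(e→(t→e)))), toma is s; result ((s→s)→(e→(t→e))).

((s→s)→(e→(t→e)))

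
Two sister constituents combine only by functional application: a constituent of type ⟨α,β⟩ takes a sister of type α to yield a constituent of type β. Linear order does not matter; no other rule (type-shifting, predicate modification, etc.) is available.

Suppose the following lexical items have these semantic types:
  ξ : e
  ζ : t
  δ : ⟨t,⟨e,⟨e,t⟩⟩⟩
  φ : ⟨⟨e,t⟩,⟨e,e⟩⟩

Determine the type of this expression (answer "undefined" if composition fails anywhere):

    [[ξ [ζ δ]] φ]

[ζ δ]: ⟨t,⟨e,⟨e,t⟩⟩⟩ applied to t yields ⟨e,⟨e,t⟩⟩.
[ξ [ζ δ]]: ⟨e,⟨e,t⟩⟩ applied to e yields ⟨e,t⟩.
[[ξ [ζ δ]] φ]: ⟨⟨e,t⟩,⟨e,e⟩⟩ applied to ⟨e,t⟩ yields ⟨e,e⟩.

⟨e,e⟩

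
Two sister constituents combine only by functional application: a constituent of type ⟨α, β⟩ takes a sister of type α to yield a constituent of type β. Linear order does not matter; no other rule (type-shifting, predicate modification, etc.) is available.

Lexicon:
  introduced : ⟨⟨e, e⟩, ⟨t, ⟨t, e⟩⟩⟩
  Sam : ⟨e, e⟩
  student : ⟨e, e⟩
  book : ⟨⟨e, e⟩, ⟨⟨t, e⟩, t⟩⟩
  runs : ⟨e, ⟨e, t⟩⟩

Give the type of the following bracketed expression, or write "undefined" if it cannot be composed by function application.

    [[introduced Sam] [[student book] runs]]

[introduced Sam]: ⟨⟨e, e⟩, ⟨t, ⟨t, e⟩⟩⟩ applied to ⟨e, e⟩ yields ⟨t, ⟨t, e⟩⟩.
[student book]: ⟨⟨e, e⟩, ⟨⟨t, e⟩, t⟩⟩ applied to ⟨e, e⟩ yields ⟨⟨t, e⟩, t⟩.
At [[student book] runs]: neither ⟨⟨t, e⟩, t⟩ nor ⟨e, ⟨e, t⟩⟩ can take the other as argument; the node is ill-typed.

undefined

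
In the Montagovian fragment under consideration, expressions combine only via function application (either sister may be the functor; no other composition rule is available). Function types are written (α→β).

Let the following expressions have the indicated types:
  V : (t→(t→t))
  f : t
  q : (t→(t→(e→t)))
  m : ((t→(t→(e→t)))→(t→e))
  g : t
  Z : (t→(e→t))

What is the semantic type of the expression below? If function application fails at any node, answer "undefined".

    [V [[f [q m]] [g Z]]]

[q m]: ((t→(t→(e→t)))→(t→e)) applied to (t→(t→(e→t))) yields (t→e).
[f [q m]]: (t→e) applied to t yields e.
[g Z]: (t→(e→t)) applied to t yields (e→t).
[[f [q m]] [g Z]]: (e→t) applied to e yields t.
[V [[f [q m]] [g Z]]]: (t→(t→t)) applied to t yields (t→t).

(t→t)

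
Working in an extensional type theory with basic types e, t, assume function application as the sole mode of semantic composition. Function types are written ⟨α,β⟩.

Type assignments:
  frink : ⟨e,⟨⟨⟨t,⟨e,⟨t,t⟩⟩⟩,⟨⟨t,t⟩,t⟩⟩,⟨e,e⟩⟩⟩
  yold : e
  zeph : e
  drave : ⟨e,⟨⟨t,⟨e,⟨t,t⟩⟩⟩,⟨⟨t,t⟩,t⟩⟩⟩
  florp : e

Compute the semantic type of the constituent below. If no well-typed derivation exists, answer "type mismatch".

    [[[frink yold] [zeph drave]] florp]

e

[frink yold]: functor frink : ⟨e,⟨⟨⟨t,⟨e,⟨t,t⟩⟩⟩,⟨⟨t,t⟩,t⟩⟩,⟨e,e⟩⟩⟩, argument yold : e; result ⟨⟨⟨t,⟨e,⟨t,t⟩⟩⟩,⟨⟨t,t⟩,t⟩⟩,⟨e,e⟩⟩.
[zeph drave]: functor drave : ⟨e,⟨⟨t,⟨e,⟨t,t⟩⟩⟩,⟨⟨t,t⟩,t⟩⟩⟩, argument zeph : e; result ⟨⟨t,⟨e,⟨t,t⟩⟩⟩,⟨⟨t,t⟩,t⟩⟩.
[[frink yold] [zeph drave]]: functor [frink yold] : ⟨⟨⟨t,⟨e,⟨t,t⟩⟩⟩,⟨⟨t,t⟩,t⟩⟩,⟨e,e⟩⟩, argument [zeph drave] : ⟨⟨t,⟨e,⟨t,t⟩⟩⟩,⟨⟨t,t⟩,t⟩⟩; result ⟨e,e⟩.
[[[frink yold] [zeph drave]] florp]: functor [[frink yold] [zeph drave]] : ⟨e,e⟩, argument florp : e; result e.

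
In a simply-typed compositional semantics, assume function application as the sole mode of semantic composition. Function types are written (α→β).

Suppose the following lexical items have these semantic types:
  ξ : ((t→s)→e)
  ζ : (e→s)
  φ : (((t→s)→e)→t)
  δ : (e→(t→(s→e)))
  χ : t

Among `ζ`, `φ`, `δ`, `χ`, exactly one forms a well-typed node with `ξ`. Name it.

φ

ζ : (e→s) — ξ needs (t→s); ζ needs e; neither fits.
φ — combines: φ : (((t→s)→e)→t) takes ξ : ((t→s)→e) as argument, giving t.
δ : (e→(t→(s→e))) — ξ needs (t→s); δ needs e; neither fits.
χ : t — ξ needs (t→s); χ needs nothing (atomic); neither fits.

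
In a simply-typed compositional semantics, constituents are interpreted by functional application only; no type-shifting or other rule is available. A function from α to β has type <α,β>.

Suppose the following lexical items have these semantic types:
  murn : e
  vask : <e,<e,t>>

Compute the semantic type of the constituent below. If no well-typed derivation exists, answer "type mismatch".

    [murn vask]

<e,t>

[murn vask]: functor vask : <e,<e,t>>, argument murn : e; result <e,t>.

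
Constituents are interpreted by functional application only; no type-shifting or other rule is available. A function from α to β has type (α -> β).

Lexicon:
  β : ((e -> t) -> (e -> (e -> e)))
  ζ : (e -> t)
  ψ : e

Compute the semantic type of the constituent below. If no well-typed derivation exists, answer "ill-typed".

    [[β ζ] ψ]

[β ζ] — β of type ((e -> t) -> (e -> (e -> e))) combines with ζ of type (e -> t): type (e -> (e -> e)).
[[β ζ] ψ] — [β ζ] of type (e -> (e -> e)) combines with ψ of type e: type (e -> e).

(e -> e)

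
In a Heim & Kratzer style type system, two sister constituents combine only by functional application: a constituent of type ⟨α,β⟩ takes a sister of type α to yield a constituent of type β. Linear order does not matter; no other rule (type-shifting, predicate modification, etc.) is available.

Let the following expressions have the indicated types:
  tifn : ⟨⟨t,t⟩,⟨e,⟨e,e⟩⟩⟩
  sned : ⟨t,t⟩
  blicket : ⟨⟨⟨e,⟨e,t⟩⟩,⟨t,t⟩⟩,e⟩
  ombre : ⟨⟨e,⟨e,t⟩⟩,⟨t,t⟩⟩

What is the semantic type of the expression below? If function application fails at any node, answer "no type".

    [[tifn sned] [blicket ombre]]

⟨e,e⟩

[tifn sned]: ⟨⟨t,t⟩,⟨e,⟨e,e⟩⟩⟩ applied to ⟨t,t⟩ yields ⟨e,⟨e,e⟩⟩.
[blicket ombre]: ⟨⟨⟨e,⟨e,t⟩⟩,⟨t,t⟩⟩,e⟩ applied to ⟨⟨e,⟨e,t⟩⟩,⟨t,t⟩⟩ yields e.
[[tifn sned] [blicket ombre]]: ⟨e,⟨e,e⟩⟩ applied to e yields ⟨e,e⟩.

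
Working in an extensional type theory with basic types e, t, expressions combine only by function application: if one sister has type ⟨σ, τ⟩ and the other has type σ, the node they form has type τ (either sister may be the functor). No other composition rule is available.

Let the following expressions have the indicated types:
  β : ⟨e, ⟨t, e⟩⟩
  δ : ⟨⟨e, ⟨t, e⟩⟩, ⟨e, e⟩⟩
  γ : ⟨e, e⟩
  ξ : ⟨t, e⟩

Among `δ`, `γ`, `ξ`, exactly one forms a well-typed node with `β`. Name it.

δ

δ — combines: δ : ⟨⟨e, ⟨t, e⟩⟩, ⟨e, e⟩⟩ takes β : ⟨e, ⟨t, e⟩⟩ as argument, giving ⟨e, e⟩.
γ : ⟨e, e⟩ — neither side's domain matches the other.
ξ : ⟨t, e⟩ — neither side's domain matches the other.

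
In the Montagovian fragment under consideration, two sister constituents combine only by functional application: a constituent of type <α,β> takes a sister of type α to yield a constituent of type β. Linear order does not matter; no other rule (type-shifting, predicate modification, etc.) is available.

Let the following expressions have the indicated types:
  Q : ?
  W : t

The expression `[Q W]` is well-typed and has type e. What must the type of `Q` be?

<t,e>

[Q W] must have type e. The sister W has type t; that is not a function onto e, so Q must be the functor, of type <t,e>.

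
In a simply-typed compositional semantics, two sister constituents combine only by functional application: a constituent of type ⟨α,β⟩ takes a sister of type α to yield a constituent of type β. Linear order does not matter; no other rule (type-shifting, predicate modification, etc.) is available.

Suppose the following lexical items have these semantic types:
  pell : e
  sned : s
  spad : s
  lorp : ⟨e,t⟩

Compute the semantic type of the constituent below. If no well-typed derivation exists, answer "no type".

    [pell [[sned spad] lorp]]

[sned spad]: s and s cannot combine by function application — type clash.

no type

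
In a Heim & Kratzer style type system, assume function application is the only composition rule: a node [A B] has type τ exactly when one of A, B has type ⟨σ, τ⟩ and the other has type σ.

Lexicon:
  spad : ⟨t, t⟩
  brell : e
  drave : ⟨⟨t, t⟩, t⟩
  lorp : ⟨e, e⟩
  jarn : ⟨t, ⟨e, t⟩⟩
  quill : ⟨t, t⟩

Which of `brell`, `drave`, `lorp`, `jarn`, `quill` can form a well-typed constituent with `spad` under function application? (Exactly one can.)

drave

brell : e — spad needs t; brell needs nothing (atomic); neither fits.
drave — combines: drave : ⟨⟨t, t⟩, t⟩ takes spad : ⟨t, t⟩ as argument, giving t.
lorp : ⟨e, e⟩ — spad needs t; lorp needs e; neither fits.
jarn : ⟨t, ⟨e, t⟩⟩ — spad needs t; jarn needs t; neither fits.
quill : ⟨t, t⟩ — spad needs t; quill needs t; neither fits.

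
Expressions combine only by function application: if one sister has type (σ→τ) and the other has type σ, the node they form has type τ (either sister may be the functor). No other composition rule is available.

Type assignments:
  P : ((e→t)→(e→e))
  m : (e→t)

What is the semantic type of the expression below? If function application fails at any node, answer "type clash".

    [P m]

[P m] — P of type ((e→t)→(e→e)) combines with m of type (e→t): type (e→e).

(e→e)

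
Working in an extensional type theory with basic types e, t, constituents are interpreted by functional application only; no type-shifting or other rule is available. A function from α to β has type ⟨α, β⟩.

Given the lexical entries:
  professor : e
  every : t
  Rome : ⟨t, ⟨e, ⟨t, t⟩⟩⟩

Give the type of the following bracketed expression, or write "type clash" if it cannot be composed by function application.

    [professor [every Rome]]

[every Rome] — Rome of type ⟨t, ⟨e, ⟨t, t⟩⟩⟩ combines with every of type t: type ⟨e, ⟨t, t⟩⟩.
[professor [every Rome]] — [every Rome] of type ⟨e, ⟨t, t⟩⟩ combines with professor of type e: type ⟨t, t⟩.

⟨t, t⟩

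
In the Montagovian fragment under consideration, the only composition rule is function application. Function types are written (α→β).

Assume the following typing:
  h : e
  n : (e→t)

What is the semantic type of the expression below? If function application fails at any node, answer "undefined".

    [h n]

At [h n], n : (e→t) takes h : e, giving t.

t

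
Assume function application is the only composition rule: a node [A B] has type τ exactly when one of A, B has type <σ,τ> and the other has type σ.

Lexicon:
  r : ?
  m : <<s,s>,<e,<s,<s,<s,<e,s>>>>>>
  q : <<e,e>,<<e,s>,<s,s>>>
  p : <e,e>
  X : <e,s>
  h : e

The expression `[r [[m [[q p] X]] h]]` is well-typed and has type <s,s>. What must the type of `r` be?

[r [[m [[q p] X]] h]] is required to be <s,s>. [[m [[q p] X]] h] : <s,<s,<s,<e,s>>>> cannot yield <s,s> as functor, so r : <<s,<s,<s,<e,s>>>>,<s,s>>.

<<s,<s,<s,<e,s>>>>,<s,s>>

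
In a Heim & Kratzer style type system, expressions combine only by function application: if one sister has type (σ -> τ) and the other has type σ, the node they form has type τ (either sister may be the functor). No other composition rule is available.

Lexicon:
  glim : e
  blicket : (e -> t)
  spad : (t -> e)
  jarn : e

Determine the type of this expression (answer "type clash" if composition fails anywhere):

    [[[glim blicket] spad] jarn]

[glim blicket]: functor blicket : (e -> t), argument glim : e; result t.
[[glim blicket] spad]: functor spad : (t -> e), argument [glim blicket] : t; result e.
[[[glim blicket] spad] jarn]: e and e cannot combine by function application — type clash.

type clash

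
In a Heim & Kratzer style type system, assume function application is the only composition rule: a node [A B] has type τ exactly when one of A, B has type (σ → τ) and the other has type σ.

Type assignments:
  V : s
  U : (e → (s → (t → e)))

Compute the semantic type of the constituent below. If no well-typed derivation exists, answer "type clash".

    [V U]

type clash

[V U]: s with (e → (s → (t → e))) — neither is a function whose domain matches the other; composition fails here.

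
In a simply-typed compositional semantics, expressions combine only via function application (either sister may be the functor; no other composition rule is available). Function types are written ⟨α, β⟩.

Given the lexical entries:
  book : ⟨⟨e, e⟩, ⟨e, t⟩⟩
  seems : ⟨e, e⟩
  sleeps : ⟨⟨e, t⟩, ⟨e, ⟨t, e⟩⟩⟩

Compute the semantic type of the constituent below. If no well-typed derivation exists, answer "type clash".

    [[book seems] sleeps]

⟨e, ⟨t, e⟩⟩

[book seems]: functor book : ⟨⟨e, e⟩, ⟨e, t⟩⟩, argument seems : ⟨e, e⟩; result ⟨e, t⟩.
[[book seems] sleeps]: functor sleeps : ⟨⟨e, t⟩, ⟨e, ⟨t, e⟩⟩⟩, argument [book seems] : ⟨e, t⟩; result ⟨e, ⟨t, e⟩⟩.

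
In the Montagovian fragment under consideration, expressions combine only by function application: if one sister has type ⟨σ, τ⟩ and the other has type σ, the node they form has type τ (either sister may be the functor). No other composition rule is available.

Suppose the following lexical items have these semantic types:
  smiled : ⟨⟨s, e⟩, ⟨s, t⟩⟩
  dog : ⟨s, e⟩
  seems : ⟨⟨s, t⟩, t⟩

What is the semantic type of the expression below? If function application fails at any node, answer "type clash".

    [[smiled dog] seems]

t

[smiled dog]: smiled is ⟨⟨s, e⟩, ⟨s, t⟩⟩, dog is ⟨s, e⟩; result ⟨s, t⟩.
[[smiled dog] seems]: seems is ⟨⟨s, t⟩, t⟩, [smiled dog] is ⟨s, t⟩; result t.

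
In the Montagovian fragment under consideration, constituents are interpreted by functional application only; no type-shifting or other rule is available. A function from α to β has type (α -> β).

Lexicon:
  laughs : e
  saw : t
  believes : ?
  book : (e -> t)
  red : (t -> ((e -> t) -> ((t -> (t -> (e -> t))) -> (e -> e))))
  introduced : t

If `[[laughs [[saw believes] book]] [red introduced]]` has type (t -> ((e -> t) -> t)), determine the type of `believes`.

(t -> ((e -> t) -> (e -> (((e -> t) -> ((t -> (t -> (e -> t))) -> (e -> e))) -> (t -> ((e -> t) -> t))))))

[[laughs [[saw believes] book]] [red introduced]] must have type (t -> ((e -> t) -> t)). The sister [red introduced] has type ((e -> t) -> ((t -> (t -> (e -> t))) -> (e -> e))); that is not a function onto (t -> ((e -> t) -> t)), so [laughs [[saw believes] book]] must be the functor, of type (((e -> t) -> ((t -> (t -> (e -> t))) -> (e -> e))) -> (t -> ((e -> t) -> t))).
[laughs [[saw believes] book]] must have type (((e -> t) -> ((t -> (t -> (e -> t))) -> (e -> e))) -> (t -> ((e -> t) -> t))). The sister laughs has type e; that is not a function onto (((e -> t) -> ((t -> (t -> (e -> t))) -> (e -> e))) -> (t -> ((e -> t) -> t))), so [[saw believes] book] must be the functor, of type (e -> (((e -> t) -> ((t -> (t -> (e -> t))) -> (e -> e))) -> (t -> ((e -> t) -> t)))).
[[saw believes] book] must have type (e -> (((e -> t) -> ((t -> (t -> (e -> t))) -> (e -> e))) -> (t -> ((e -> t) -> t)))). The sister book has type (e -> t); that is not a function onto (e -> (((e -> t) -> ((t -> (t -> (e -> t))) -> (e -> e))) -> (t -> ((e -> t) -> t)))), so [saw believes] must be the functor, of type ((e -> t) -> (e -> (((e -> t) -> ((t -> (t -> (e -> t))) -> (e -> e))) -> (t -> ((e -> t) -> t))))).
[saw believes] must have type ((e -> t) -> (e -> (((e -> t) -> ((t -> (t -> (e -> t))) -> (e -> e))) -> (t -> ((e -> t) -> t))))). The sister saw has type t; that is not a function onto ((e -> t) -> (e -> (((e -> t) -> ((t -> (t -> (e -> t))) -> (e -> e))) -> (t -> ((e -> t) -> t))))), so believes must be the functor, of type (t -> ((e -> t) -> (e -> (((e -> t) -> ((t -> (t -> (e -> t))) -> (e -> e))) -> (t -> ((e -> t) -> t)))))).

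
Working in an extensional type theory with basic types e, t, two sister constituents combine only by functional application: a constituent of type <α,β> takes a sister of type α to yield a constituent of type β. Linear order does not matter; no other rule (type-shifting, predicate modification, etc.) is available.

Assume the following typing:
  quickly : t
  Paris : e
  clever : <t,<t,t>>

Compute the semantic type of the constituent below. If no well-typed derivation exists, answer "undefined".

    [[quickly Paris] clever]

[quickly Paris]: t and e cannot combine by function application — type clash.

undefined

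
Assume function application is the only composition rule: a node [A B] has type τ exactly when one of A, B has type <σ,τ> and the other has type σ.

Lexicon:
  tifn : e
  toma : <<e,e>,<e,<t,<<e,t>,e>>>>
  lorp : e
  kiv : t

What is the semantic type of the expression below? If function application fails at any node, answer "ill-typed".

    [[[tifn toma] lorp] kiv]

[tifn toma]: e and <<e,e>,<e,<t,<<e,t>,e>>>> cannot combine by function application — type clash.

ill-typed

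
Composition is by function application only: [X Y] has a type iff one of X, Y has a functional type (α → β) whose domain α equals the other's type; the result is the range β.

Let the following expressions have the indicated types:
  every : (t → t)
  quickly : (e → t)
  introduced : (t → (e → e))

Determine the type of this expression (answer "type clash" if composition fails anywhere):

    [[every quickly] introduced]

type clash

At [every quickly]: neither (t → t) nor (e → t) can take the other as argument; the node is ill-typed.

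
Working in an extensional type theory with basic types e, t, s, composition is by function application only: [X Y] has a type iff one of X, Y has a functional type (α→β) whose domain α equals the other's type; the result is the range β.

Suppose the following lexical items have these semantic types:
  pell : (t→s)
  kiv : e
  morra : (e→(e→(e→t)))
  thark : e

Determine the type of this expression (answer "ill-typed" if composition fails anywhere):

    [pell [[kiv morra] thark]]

[kiv morra]: (e→(e→(e→t))) applied to e yields (e→(e→t)).
[[kiv morra] thark]: (e→(e→t)) applied to e yields (e→t).
[pell [[kiv morra] thark]]: (t→s) with (e→t) — neither is a function whose domain matches the other; composition fails here.

ill-typed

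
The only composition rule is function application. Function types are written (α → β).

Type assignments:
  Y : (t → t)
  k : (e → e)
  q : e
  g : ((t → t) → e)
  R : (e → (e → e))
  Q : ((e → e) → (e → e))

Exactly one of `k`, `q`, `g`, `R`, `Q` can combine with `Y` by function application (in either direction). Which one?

k : (e → e) — Y needs t; k needs e; neither fits.
q : e — Y needs t; q needs nothing (atomic); neither fits.
g — combines: g : ((t → t) → e) takes Y : (t → t) as argument, giving e.
R : (e → (e → e)) — Y needs t; R needs e; neither fits.
Q : ((e → e) → (e → e)) — Y needs t; Q needs (e → e); neither fits.

g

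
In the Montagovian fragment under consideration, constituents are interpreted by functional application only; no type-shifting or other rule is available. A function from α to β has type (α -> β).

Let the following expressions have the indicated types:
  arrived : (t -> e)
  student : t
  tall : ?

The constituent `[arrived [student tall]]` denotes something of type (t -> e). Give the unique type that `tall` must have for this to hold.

For [arrived [student tall]] to have type (t -> e) with arrived of type (t -> e), [student tall] must be the function: [student tall] : ((t -> e) -> (t -> e)).
For [student tall] to have type ((t -> e) -> (t -> e)) with student of type t, tall must be the function: tall : (t -> ((t -> e) -> (t -> e))).

(t -> ((t -> e) -> (t -> e)))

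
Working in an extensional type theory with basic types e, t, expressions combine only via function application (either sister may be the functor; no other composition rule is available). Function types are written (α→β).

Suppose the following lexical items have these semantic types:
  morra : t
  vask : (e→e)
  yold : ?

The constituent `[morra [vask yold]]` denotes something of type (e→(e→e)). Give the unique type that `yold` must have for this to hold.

((e→e)→(t→(e→(e→e))))

[morra [vask yold]] must have type (e→(e→e)). The sister morra has type t; that is not a function onto (e→(e→e)), so [vask yold] must be the functor, of type (t→(e→(e→e))).
[vask yold] must have type (t→(e→(e→e))). The sister vask has type (e→e); that is not a function onto (t→(e→(e→e))), so yold must be the functor, of type ((e→e)→(t→(e→(e→e)))).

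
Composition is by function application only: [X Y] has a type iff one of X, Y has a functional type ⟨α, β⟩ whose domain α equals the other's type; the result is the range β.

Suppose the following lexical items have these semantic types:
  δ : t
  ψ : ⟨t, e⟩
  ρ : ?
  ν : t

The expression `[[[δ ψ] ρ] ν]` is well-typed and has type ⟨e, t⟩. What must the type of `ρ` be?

For [[[δ ψ] ρ] ν] to have type ⟨e, t⟩ with ν of type t, [[δ ψ] ρ] must be the function: [[δ ψ] ρ] : ⟨t, ⟨e, t⟩⟩.
For [[δ ψ] ρ] to have type ⟨t, ⟨e, t⟩⟩ with [δ ψ] of type e, ρ must be the function: ρ : ⟨e, ⟨t, ⟨e, t⟩⟩⟩.

⟨e, ⟨t, ⟨e, t⟩⟩⟩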